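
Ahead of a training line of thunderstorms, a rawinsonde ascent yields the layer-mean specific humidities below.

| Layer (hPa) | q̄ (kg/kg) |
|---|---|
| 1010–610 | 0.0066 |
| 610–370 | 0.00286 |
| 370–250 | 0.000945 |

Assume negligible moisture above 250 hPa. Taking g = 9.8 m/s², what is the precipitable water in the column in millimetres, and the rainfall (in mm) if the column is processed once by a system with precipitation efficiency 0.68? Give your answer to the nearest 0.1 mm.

PW ≈ 35.1 mm; rainfall ≈ 23.9 mm

Precipitable water is the column-integrated vapour mass per unit area: PW = (1/g) Σ q̄ Δp, with q in kg/kg and Δp in Pa (1 kg/m² of water = 1 mm).
Layer 1010–610 hPa: Δp = 400 hPa = 40000 Pa, q̄ = 0.0066 kg/kg → 0.0066 × 40000 / 9.8 = 26.94 mm
Layer 610–370 hPa: Δp = 240 hPa = 24000 Pa, q̄ = 0.00286 kg/kg → 0.00286 × 24000 / 9.8 = 7.00 mm
Layer 370–250 hPa: Δp = 120 hPa = 12000 Pa, q̄ = 0.000945 kg/kg → 0.000945 × 12000 / 9.8 = 1.16 mm
PW = 26.94 + 7.00 + 1.16 = 35.10 ≈ 35.1 mm.
Rainfall = ε × PW = 0.68 × 35.1 = 23.9 mm.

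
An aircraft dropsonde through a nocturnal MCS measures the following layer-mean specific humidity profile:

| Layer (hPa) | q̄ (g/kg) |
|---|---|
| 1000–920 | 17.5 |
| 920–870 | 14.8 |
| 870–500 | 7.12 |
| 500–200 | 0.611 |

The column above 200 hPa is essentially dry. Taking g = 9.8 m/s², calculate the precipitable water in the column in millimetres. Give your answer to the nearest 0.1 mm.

Precipitable water is the column-integrated vapour mass per unit area: PW = (1/g) Σ q̄ Δp, with q in kg/kg and Δp in Pa (1 kg/m² of water = 1 mm).
Layer 1000–920 hPa: Δp = 80 hPa = 8000 Pa, q̄ = 0.0175 kg/kg → 0.0175 × 8000 / 9.8 = 14.29 mm
Layer 920–870 hPa: Δp = 50 hPa = 5000 Pa, q̄ = 0.0148 kg/kg → 0.0148 × 5000 / 9.8 = 7.55 mm
Layer 870–500 hPa: Δp = 370 hPa = 37000 Pa, q̄ = 0.00712 kg/kg → 0.00712 × 37000 / 9.8 = 26.88 mm
Layer 500–200 hPa: Δp = 300 hPa = 30000 Pa, q̄ = 0.000611 kg/kg → 0.000611 × 30000 / 9.8 = 1.87 mm
PW = 14.29 + 7.55 + 26.88 + 1.87 = 50.59 ≈ 50.6 mm.

PW ≈ 50.6 mm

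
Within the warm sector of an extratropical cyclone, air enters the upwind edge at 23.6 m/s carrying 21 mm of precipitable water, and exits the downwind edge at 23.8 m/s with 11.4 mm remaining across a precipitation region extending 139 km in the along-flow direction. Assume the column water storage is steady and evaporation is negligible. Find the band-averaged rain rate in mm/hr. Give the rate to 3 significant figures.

R ≈ 5.81 mm/hr

Column moisture flux per unit crosswind length is F = V × PW.
Inflow: F_in = 23.6 × 21 = 495.6 mm·m/s
Outflow: F_out = 23.8 × 11.4 = 271.32 mm·m/s
Steady-state rate R = (F_in − F_out)/L = (495.6 − 271.32) / 139000 m = 1.614e-03 mm/s.
R = 1.614e-03 × 3600 = 5.81 mm/hr.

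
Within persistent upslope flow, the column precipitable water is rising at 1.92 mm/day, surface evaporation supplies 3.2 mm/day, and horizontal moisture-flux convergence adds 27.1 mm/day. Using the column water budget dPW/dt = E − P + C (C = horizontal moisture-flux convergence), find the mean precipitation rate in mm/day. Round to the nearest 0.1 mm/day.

dPW/dt = +1.92 mm/day.
P = E + C − dPW/dt = 3.2 + (27.1) − (+1.92) = 28.4 mm/day.

P ≈ 28.4 mm/day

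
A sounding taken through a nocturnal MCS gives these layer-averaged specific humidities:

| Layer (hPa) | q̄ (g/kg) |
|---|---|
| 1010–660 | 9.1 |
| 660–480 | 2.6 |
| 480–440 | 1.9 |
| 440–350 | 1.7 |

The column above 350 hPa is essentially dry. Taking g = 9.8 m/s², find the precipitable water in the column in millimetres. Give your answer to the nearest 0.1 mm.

Precipitable water is the column-integrated vapour mass per unit area: PW = (1/g) Σ q̄ Δp, with q in kg/kg and Δp in Pa (1 kg/m² of water = 1 mm).
Layer 1010–660 hPa: Δp = 350 hPa = 35000 Pa, q̄ = 0.0091 kg/kg → 0.0091 × 35000 / 9.8 = 32.50 mm
Layer 660–480 hPa: Δp = 180 hPa = 18000 Pa, q̄ = 0.0026 kg/kg → 0.0026 × 18000 / 9.8 = 4.78 mm
Layer 480–440 hPa: Δp = 40 hPa = 4000 Pa, q̄ = 0.0019 kg/kg → 0.0019 × 4000 / 9.8 = 0.78 mm
Layer 440–350 hPa: Δp = 90 hPa = 9000 Pa, q̄ = 0.0017 kg/kg → 0.0017 × 9000 / 9.8 = 1.56 mm
PW = 32.50 + 4.78 + 0.78 + 1.56 = 39.62 ≈ 39.6 mm.

PW ≈ 39.6 mm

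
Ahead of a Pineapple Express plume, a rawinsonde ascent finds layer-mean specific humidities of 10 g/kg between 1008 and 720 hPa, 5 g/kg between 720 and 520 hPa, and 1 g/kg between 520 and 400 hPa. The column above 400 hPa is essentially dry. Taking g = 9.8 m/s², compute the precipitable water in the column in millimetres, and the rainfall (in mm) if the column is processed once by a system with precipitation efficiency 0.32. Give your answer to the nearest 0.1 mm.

Precipitable water is the column-integrated vapour mass per unit area: PW = (1/g) Σ q̄ Δp, with q in kg/kg and Δp in Pa (1 kg/m² of water = 1 mm).
Layer 1008–720 hPa: Δp = 288 hPa = 28800 Pa, q̄ = 0.01 kg/kg → 0.01 × 28800 / 9.8 = 29.39 mm
Layer 720–520 hPa: Δp = 200 hPa = 20000 Pa, q̄ = 0.005 kg/kg → 0.005 × 20000 / 9.8 = 10.20 mm
Layer 520–400 hPa: Δp = 120 hPa = 12000 Pa, q̄ = 0.001 kg/kg → 0.001 × 12000 / 9.8 = 1.22 mm
PW = 29.39 + 10.20 + 1.22 = 40.81 ≈ 40.8 mm.
Rainfall = ε × PW = 0.32 × 40.8 = 13.1 mm.

PW ≈ 40.8 mm; rainfall ≈ 13.1 mm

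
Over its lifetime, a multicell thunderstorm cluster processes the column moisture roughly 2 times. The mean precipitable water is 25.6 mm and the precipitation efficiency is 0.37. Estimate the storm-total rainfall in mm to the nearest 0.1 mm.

Each cycle deposits ε × PW = 0.37 × 25.6 = 9.472 mm.
Over 2 cycles: 2 × 9.472 = 18.9 mm.

rainfall ≈ 18.9 mm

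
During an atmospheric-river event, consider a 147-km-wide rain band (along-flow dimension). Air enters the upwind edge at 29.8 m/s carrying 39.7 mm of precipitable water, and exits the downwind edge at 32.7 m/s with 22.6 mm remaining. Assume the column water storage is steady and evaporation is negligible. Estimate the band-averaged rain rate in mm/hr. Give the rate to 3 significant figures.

R ≈ 10.9 mm/hr

Column moisture flux per unit crosswind length is F = V × PW.
Inflow: F_in = 29.8 × 39.7 = 1183.06 mm·m/s
Outflow: F_out = 32.7 × 22.6 = 739.02 mm·m/s
Steady-state rate R = (F_in − F_out)/L = (1183.06 − 739.02) / 147000 m = 3.021e-03 mm/s.
R = 3.021e-03 × 3600 = 10.9 mm/hr.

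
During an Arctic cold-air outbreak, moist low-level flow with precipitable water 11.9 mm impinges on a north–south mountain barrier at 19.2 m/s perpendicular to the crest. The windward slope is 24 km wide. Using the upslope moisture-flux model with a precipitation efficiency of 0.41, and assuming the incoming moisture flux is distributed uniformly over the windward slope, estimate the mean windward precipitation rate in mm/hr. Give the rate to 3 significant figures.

R ≈ 14.1 mm/hr

Incoming column moisture flux per unit ridge length: F = V × PW = 19.2 × 11.9 = 228.48 mm·m/s.
Spread over the 24 km slope with efficiency ε = 0.41: R = ε·F/W = 0.41 × 228.48 / 24000 m = 3.903e-03 mm/s.
R = 3.903e-03 × 3600 = 14.1 mm/hr.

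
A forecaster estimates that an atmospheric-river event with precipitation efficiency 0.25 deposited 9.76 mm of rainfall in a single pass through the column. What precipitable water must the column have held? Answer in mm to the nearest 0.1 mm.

PW ≈ 39.0 mm

PW = rainfall / ε = 9.76 / 0.25 = 39.0 mm.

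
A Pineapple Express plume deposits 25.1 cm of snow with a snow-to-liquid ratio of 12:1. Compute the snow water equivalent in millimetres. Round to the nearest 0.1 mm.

SWE ≈ 20.9 mm

SWE = snow depth / ratio = 25.1 cm / 12 = 2.092 cm = 20.9 mm.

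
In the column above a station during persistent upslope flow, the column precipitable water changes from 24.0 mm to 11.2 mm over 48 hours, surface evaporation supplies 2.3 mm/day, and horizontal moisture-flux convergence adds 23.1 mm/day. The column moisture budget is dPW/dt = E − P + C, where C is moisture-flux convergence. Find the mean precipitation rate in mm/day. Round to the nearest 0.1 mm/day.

P ≈ 31.8 mm/day

dPW/dt = (11.2 − 24.0) mm / (48/24 day) = -6.400 mm/day.
P = E + C − dPW/dt = 2.3 + (23.1) − (-6.400) = 31.8 mm/day.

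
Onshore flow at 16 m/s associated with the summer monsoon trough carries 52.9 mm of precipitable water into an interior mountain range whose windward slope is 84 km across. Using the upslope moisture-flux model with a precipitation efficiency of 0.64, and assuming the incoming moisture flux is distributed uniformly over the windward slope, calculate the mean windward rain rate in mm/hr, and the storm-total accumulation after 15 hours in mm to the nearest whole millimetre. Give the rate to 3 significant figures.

R ≈ 23.2 mm/hr; total ≈ 348 mm

Incoming column moisture flux per unit ridge length: F = V × PW = 16 × 52.9 = 846.4 mm·m/s.
Spread over the 84 km slope with efficiency ε = 0.64: R = ε·F/W = 0.64 × 846.4 / 84000 m = 6.449e-03 mm/s.
R = 6.449e-03 × 3600 = 23.2 mm/hr.
Over 15 h: total = 23.2 × 15 = 348 mm.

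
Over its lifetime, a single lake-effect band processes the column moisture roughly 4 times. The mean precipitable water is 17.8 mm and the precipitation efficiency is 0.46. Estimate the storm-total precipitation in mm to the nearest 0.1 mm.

precipitation ≈ 32.8 mm

Each cycle deposits ε × PW = 0.46 × 17.8 = 8.188 mm.
Over 4 cycles: 4 × 8.188 = 32.8 mm.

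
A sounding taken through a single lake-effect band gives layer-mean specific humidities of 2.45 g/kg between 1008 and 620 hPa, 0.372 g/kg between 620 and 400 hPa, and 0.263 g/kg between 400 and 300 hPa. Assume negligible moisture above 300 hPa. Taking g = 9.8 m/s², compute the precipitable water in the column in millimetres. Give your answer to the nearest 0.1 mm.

PW ≈ 10.8 mm

Precipitable water is the column-integrated vapour mass per unit area: PW = (1/g) Σ q̄ Δp, with q in kg/kg and Δp in Pa (1 kg/m² of water = 1 mm).
Layer 1008–620 hPa: Δp = 388 hPa = 38800 Pa, q̄ = 0.00245 kg/kg → 0.00245 × 38800 / 9.8 = 9.70 mm
Layer 620–400 hPa: Δp = 220 hPa = 22000 Pa, q̄ = 0.000372 kg/kg → 0.000372 × 22000 / 9.8 = 0.84 mm
Layer 400–300 hPa: Δp = 100 hPa = 10000 Pa, q̄ = 0.000263 kg/kg → 0.000263 × 10000 / 9.8 = 0.27 mm
PW = 9.70 + 0.84 + 0.27 = 10.81 ≈ 10.8 mm.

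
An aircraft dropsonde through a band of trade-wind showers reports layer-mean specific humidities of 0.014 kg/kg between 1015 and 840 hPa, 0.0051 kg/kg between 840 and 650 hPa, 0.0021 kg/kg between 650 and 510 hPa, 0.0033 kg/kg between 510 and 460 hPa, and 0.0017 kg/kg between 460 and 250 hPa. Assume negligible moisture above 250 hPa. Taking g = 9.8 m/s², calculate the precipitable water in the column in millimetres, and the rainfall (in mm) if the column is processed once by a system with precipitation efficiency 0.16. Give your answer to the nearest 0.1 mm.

PW ≈ 43.2 mm; rainfall ≈ 6.9 mm

Precipitable water is the column-integrated vapour mass per unit area: PW = (1/g) Σ q̄ Δp, with q in kg/kg and Δp in Pa (1 kg/m² of water = 1 mm).
Layer 1015–840 hPa: Δp = 175 hPa = 17500 Pa, q̄ = 0.014 kg/kg → 0.014 × 17500 / 9.8 = 25.00 mm
Layer 840–650 hPa: Δp = 190 hPa = 19000 Pa, q̄ = 0.0051 kg/kg → 0.0051 × 19000 / 9.8 = 9.89 mm
Layer 650–510 hPa: Δp = 140 hPa = 14000 Pa, q̄ = 0.0021 kg/kg → 0.0021 × 14000 / 9.8 = 3.00 mm
Layer 510–460 hPa: Δp = 50 hPa = 5000 Pa, q̄ = 0.0033 kg/kg → 0.0033 × 5000 / 9.8 = 1.68 mm
Layer 460–250 hPa: Δp = 210 hPa = 21000 Pa, q̄ = 0.0017 kg/kg → 0.0017 × 21000 / 9.8 = 3.64 mm
PW = 25.00 + 9.89 + 3.00 + 1.68 + 3.64 = 43.21 ≈ 43.2 mm.
Rainfall = ε × PW = 0.16 × 43.2 = 6.9 mm.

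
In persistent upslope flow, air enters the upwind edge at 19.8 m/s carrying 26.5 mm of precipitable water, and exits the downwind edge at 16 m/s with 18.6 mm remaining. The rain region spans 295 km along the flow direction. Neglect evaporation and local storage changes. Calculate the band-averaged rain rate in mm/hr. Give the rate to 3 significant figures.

Column moisture flux per unit crosswind length is F = V × PW.
Inflow: F_in = 19.8 × 26.5 = 524.7 mm·m/s
Outflow: F_out = 16 × 18.6 = 297.6 mm·m/s
Steady-state rate R = (F_in − F_out)/L = (524.7 − 297.6) / 295000 m = 7.698e-04 mm/s.
R = 7.698e-04 × 3600 = 2.77 mm/hr.

R ≈ 2.77 mm/hr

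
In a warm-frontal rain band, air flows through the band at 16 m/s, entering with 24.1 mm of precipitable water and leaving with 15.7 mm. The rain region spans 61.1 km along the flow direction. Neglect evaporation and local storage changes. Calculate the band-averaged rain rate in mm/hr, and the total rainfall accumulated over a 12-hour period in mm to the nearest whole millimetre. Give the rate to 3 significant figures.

R ≈ 7.92 mm/hr; total ≈ 95 mm

Column moisture flux per unit crosswind length is F = V × PW.
Inflow: F_in = 16 × 24.1 = 385.6 mm·m/s
Outflow: F_out = 16 × 15.7 = 251.2 mm·m/s
Steady-state rate R = (F_in − F_out)/L = (385.6 − 251.2) / 61100 m = 2.200e-03 mm/s.
R = 2.200e-03 × 3600 = 7.92 mm/hr.
Over 12 h: total = 7.92 × 12 = 95.04 ≈ 95 mm.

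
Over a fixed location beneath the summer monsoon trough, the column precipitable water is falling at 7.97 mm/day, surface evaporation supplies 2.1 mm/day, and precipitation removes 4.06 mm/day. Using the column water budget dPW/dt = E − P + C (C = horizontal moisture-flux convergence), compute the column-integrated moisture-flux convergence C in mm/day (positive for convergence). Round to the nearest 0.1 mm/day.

C ≈ -6.0 mm/day

dPW/dt = -7.97 mm/day.
C = dPW/dt − E + P = (-7.97) − 2.1 + 4.06 = -6.0 mm/day.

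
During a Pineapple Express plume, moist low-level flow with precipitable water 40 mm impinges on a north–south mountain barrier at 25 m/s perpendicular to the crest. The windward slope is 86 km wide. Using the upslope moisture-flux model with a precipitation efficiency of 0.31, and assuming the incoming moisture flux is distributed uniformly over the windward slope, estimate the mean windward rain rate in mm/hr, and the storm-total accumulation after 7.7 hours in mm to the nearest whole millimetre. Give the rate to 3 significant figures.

R ≈ 13.0 mm/hr; total ≈ 100 mm

Incoming column moisture flux per unit ridge length: F = V × PW = 25 × 40 = 1000 mm·m/s.
Spread over the 86 km slope with efficiency ε = 0.31: R = ε·F/W = 0.31 × 1000 / 86000 m = 3.605e-03 mm/s.
R = 3.605e-03 × 3600 = 13.0 mm/hr.
Over 7.7 h: total = 13.0 × 7.7 = 100.1 ≈ 100 mm.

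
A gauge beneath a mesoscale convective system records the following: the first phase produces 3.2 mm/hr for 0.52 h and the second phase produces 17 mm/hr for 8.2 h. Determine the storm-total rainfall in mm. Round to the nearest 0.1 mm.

Total = Σ Rᵢ Δtᵢ = 3.2 × 0.52 + 17 × 8.2
      = 1.664 + 139.4 = 141.1 mm.

total ≈ 141.1 mm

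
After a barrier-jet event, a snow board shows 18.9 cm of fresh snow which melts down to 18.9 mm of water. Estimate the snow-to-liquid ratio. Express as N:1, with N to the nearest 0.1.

Ratio = snow depth / SWE = 189 mm / 18.9 mm = 10.0, i.e. 10.0:1.

ratio ≈ 10.0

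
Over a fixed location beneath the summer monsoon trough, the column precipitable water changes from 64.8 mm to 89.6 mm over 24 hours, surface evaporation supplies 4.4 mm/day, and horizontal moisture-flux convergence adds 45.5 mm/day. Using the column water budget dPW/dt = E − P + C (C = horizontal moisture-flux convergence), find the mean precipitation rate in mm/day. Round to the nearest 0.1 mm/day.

dPW/dt = (89.6 − 64.8) mm / (24/24 day) = +24.800 mm/day.
P = E + C − dPW/dt = 4.4 + (45.5) − (+24.800) = 25.1 mm/day.

P ≈ 25.1 mm/day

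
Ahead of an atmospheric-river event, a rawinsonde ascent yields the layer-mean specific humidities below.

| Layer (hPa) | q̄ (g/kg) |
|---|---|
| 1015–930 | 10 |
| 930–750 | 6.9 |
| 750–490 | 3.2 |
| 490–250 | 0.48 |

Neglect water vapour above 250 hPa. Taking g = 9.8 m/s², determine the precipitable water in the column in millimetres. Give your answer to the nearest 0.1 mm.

PW ≈ 31.0 mm

Precipitable water is the column-integrated vapour mass per unit area: PW = (1/g) Σ q̄ Δp, with q in kg/kg and Δp in Pa (1 kg/m² of water = 1 mm).
Layer 1015–930 hPa: Δp = 85 hPa = 8500 Pa, q̄ = 0.01 kg/kg → 0.01 × 8500 / 9.8 = 8.67 mm
Layer 930–750 hPa: Δp = 180 hPa = 18000 Pa, q̄ = 0.0069 kg/kg → 0.0069 × 18000 / 9.8 = 12.67 mm
Layer 750–490 hPa: Δp = 260 hPa = 26000 Pa, q̄ = 0.0032 kg/kg → 0.0032 × 26000 / 9.8 = 8.49 mm
Layer 490–250 hPa: Δp = 240 hPa = 24000 Pa, q̄ = 0.00048 kg/kg → 0.00048 × 24000 / 9.8 = 1.18 mm
PW = 8.67 + 12.67 + 8.49 + 1.18 = 31.01 ≈ 31.0 mm.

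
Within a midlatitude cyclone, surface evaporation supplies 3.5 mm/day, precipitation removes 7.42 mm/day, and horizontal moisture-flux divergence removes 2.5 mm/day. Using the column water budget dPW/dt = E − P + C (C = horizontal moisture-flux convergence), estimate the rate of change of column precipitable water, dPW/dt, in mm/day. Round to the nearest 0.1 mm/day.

dPW/dt ≈ -6.4 mm/day

dPW/dt = E − P + C = 3.5 − 7.42 + (-2.5) = -6.4 mm/day.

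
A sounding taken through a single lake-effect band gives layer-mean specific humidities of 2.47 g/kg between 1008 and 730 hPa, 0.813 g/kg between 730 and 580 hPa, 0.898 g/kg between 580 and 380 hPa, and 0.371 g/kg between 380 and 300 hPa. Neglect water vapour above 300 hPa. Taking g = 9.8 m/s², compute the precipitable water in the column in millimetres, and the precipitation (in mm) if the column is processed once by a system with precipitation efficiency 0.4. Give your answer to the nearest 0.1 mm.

Precipitable water is the column-integrated vapour mass per unit area: PW = (1/g) Σ q̄ Δp, with q in kg/kg and Δp in Pa (1 kg/m² of water = 1 mm).
Layer 1008–730 hPa: Δp = 278 hPa = 27800 Pa, q̄ = 0.00247 kg/kg → 0.00247 × 27800 / 9.8 = 7.01 mm
Layer 730–580 hPa: Δp = 150 hPa = 15000 Pa, q̄ = 0.000813 kg/kg → 0.000813 × 15000 / 9.8 = 1.24 mm
Layer 580–380 hPa: Δp = 200 hPa = 20000 Pa, q̄ = 0.000898 kg/kg → 0.000898 × 20000 / 9.8 = 1.83 mm
Layer 380–300 hPa: Δp = 80 hPa = 8000 Pa, q̄ = 0.000371 kg/kg → 0.000371 × 8000 / 9.8 = 0.30 mm
PW = 7.01 + 1.24 + 1.83 + 0.30 = 10.38 ≈ 10.4 mm.
Precipitation = ε × PW = 0.4 × 10.4 = 4.2 mm.

PW ≈ 10.4 mm; precipitation ≈ 4.2 mm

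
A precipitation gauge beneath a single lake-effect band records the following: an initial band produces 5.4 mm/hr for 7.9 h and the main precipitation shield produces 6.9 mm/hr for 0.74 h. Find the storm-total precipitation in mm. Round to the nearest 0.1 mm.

total ≈ 47.8 mm

Total = Σ Rᵢ Δtᵢ = 5.4 × 7.9 + 6.9 × 0.74
      = 42.66 + 5.106 = 47.8 mm.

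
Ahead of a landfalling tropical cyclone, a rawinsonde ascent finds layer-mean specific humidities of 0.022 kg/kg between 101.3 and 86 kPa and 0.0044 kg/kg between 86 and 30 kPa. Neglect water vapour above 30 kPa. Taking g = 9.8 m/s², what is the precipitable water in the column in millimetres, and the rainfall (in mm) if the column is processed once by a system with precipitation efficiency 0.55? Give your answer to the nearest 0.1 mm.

Precipitable water is the column-integrated vapour mass per unit area: PW = (1/g) Σ q̄ Δp, with q in kg/kg and Δp in Pa (1 kg/m² of water = 1 mm).
Layer 101.3–86 kPa: Δp = 153 hPa = 15300 Pa, q̄ = 0.022 kg/kg → 0.022 × 15300 / 9.8 = 34.35 mm
Layer 86–30 kPa: Δp = 560 hPa = 56000 Pa, q̄ = 0.0044 kg/kg → 0.0044 × 56000 / 9.8 = 25.14 mm
PW = 34.35 + 25.14 = 59.49 ≈ 59.5 mm.
Rainfall = ε × PW = 0.55 × 59.5 = 32.7 mm.

PW ≈ 59.5 mm; rainfall ≈ 32.7 mm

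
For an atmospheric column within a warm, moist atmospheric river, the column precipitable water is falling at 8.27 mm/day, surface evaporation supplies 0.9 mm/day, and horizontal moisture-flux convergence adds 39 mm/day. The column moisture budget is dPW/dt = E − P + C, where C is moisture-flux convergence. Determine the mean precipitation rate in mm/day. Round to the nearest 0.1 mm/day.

dPW/dt = -8.27 mm/day.
P = E + C − dPW/dt = 0.9 + (39) − (-8.27) = 48.2 mm/day.

P ≈ 48.2 mm/day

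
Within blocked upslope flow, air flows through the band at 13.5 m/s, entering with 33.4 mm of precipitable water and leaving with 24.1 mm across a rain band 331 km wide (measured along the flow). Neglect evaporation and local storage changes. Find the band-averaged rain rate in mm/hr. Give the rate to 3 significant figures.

Column moisture flux per unit crosswind length is F = V × PW.
Inflow: F_in = 13.5 × 33.4 = 450.9 mm·m/s
Outflow: F_out = 13.5 × 24.1 = 325.35 mm·m/s
Steady-state rate R = (F_in − F_out)/L = (450.9 − 325.35) / 331000 m = 3.793e-04 mm/s.
R = 3.793e-04 × 3600 = 1.37 mm/hr.

R ≈ 1.37 mm/hr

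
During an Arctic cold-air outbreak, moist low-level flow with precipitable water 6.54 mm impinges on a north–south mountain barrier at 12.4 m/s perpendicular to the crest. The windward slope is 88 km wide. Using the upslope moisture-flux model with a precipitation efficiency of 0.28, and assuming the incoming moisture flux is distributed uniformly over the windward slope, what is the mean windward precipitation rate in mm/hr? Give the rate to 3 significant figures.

R ≈ 0.929 mm/hr

Incoming column moisture flux per unit ridge length: F = V × PW = 12.4 × 6.54 = 81.096 mm·m/s.
Spread over the 88 km slope with efficiency ε = 0.28: R = ε·F/W = 0.28 × 81.096 / 88000 m = 2.580e-04 mm/s.
R = 2.580e-04 × 3600 = 0.929 mm/hr.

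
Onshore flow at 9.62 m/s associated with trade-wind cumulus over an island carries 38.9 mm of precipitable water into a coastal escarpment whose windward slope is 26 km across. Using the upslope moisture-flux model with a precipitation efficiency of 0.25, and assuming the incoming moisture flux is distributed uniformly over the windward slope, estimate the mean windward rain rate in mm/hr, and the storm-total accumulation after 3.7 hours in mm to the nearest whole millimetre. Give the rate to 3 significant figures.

Incoming column moisture flux per unit ridge length: F = V × PW = 9.62 × 38.9 = 374.218 mm·m/s.
Spread over the 26 km slope with efficiency ε = 0.25: R = ε·F/W = 0.25 × 374.218 / 26000 m = 3.598e-03 mm/s.
R = 3.598e-03 × 3600 = 13.0 mm/hr.
Over 3.7 h: total = 13.0 × 3.7 = 48.1 ≈ 48 mm.

R ≈ 13.0 mm/hr; total ≈ 48 mm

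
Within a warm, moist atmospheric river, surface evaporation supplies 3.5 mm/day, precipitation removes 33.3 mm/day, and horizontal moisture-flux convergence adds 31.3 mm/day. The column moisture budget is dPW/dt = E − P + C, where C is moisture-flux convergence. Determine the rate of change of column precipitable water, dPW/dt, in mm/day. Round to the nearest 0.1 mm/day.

dPW/dt ≈ 1.5 mm/day

dPW/dt = E − P + C = 3.5 − 33.3 + (31.3) = 1.5 mm/day.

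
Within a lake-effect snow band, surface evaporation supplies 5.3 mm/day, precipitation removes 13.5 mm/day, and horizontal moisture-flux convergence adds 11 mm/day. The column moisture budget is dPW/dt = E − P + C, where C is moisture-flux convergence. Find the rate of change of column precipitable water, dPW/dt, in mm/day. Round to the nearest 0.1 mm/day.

dPW/dt = E − P + C = 5.3 − 13.5 + (11) = 2.8 mm/day.

dPW/dt ≈ 2.8 mm/day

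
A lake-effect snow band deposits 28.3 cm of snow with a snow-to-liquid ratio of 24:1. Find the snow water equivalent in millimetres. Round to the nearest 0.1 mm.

SWE ≈ 11.8 mm

SWE = snow depth / ratio = 28.3 cm / 24 = 1.179 cm = 11.8 mm.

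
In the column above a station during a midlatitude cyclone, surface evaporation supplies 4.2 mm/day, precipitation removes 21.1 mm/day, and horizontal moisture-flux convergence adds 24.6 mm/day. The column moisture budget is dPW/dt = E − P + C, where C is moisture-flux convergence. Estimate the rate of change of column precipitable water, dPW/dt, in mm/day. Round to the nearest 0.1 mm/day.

dPW/dt = E − P + C = 4.2 − 21.1 + (24.6) = 7.7 mm/day.

dPW/dt ≈ 7.7 mm/day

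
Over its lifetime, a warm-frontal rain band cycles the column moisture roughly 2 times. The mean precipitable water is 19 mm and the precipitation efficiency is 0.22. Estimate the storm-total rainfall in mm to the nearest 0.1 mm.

Each cycle deposits ε × PW = 0.22 × 19 = 4.18 mm.
Over 2 cycles: 2 × 4.18 = 8.4 mm.

rainfall ≈ 8.4 mm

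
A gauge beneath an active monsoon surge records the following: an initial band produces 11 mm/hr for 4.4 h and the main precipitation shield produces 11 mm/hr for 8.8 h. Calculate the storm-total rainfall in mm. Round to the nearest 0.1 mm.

Total = Σ Rᵢ Δtᵢ = 11 × 4.4 + 11 × 8.8
      = 48.4 + 96.8 = 145.2 mm.

total ≈ 145.2 mm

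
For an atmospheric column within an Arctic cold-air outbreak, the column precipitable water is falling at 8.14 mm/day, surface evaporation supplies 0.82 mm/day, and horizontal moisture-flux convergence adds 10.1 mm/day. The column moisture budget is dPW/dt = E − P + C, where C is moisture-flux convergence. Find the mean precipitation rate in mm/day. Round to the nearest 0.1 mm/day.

P ≈ 19.1 mm/day

dPW/dt = -8.14 mm/day.
P = E + C − dPW/dt = 0.82 + (10.1) − (-8.14) = 19.1 mm/day.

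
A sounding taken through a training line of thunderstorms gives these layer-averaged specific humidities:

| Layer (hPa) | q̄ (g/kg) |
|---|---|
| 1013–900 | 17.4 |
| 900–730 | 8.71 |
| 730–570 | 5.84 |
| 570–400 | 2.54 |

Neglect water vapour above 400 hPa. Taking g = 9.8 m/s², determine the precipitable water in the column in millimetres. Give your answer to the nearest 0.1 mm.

Precipitable water is the column-integrated vapour mass per unit area: PW = (1/g) Σ q̄ Δp, with q in kg/kg and Δp in Pa (1 kg/m² of water = 1 mm).
Layer 1013–900 hPa: Δp = 113 hPa = 11300 Pa, q̄ = 0.0174 kg/kg → 0.0174 × 11300 / 9.8 = 20.06 mm
Layer 900–730 hPa: Δp = 170 hPa = 17000 Pa, q̄ = 0.00871 kg/kg → 0.00871 × 17000 / 9.8 = 15.11 mm
Layer 730–570 hPa: Δp = 160 hPa = 16000 Pa, q̄ = 0.00584 kg/kg → 0.00584 × 16000 / 9.8 = 9.53 mm
Layer 570–400 hPa: Δp = 170 hPa = 17000 Pa, q̄ = 0.00254 kg/kg → 0.00254 × 17000 / 9.8 = 4.41 mm
PW = 20.06 + 15.11 + 9.53 + 4.41 = 49.11 ≈ 49.1 mm.

PW ≈ 49.1 mm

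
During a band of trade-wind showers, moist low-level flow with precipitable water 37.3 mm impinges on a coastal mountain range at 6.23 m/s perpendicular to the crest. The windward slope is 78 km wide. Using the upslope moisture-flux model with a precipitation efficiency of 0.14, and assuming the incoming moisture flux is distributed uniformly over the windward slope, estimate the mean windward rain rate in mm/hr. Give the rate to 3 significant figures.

Incoming column moisture flux per unit ridge length: F = V × PW = 6.23 × 37.3 = 232.379 mm·m/s.
Spread over the 78 km slope with efficiency ε = 0.14: R = ε·F/W = 0.14 × 232.379 / 78000 m = 4.171e-04 mm/s.
R = 4.171e-04 × 3600 = 1.50 mm/hr.

R ≈ 1.50 mm/hr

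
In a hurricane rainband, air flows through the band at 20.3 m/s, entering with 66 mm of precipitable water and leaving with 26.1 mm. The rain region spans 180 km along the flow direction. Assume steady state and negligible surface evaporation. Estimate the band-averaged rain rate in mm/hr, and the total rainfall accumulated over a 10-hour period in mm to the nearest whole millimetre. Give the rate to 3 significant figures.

Column moisture flux per unit crosswind length is F = V × PW.
Inflow: F_in = 20.3 × 66 = 1339.8 mm·m/s
Outflow: F_out = 20.3 × 26.1 = 529.83 mm·m/s
Steady-state rate R = (F_in − F_out)/L = (1339.8 − 529.83) / 180000 m = 4.500e-03 mm/s.
R = 4.500e-03 × 3600 = 16.2 mm/hr.
Over 10 h: total = 16.2 × 10 = 162 mm.

R ≈ 16.2 mm/hr; total ≈ 162 mm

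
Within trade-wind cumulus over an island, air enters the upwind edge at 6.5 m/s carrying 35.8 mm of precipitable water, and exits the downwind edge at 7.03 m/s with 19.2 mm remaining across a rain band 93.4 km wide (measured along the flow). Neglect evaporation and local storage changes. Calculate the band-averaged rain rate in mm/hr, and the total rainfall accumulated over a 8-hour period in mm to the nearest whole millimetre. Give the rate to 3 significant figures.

Column moisture flux per unit crosswind length is F = V × PW.
Inflow: F_in = 6.5 × 35.8 = 232.7 mm·m/s
Outflow: F_out = 7.03 × 19.2 = 134.976 mm·m/s
Steady-state rate R = (F_in − F_out)/L = (232.7 − 134.976) / 93400 m = 1.046e-03 mm/s.
R = 1.046e-03 × 3600 = 3.77 mm/hr.
Over 8 h: total = 3.77 × 8 = 30.16 ≈ 30 mm.

R ≈ 3.77 mm/hr; total ≈ 30 mm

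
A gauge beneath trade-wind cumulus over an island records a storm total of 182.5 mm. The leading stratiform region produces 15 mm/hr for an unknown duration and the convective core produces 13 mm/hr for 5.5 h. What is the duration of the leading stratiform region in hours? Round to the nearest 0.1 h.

Known phases: 13 × 5.5 = 71.5 mm.
Remaining depth = 182.5 − 71.5 = 111 mm.
Duration = 111 / 15 = 7.4 h.

duration ≈ 7.4 h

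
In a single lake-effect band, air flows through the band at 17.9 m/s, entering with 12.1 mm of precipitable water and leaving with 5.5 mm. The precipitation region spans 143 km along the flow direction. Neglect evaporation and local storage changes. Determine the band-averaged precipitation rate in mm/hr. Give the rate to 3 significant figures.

R ≈ 2.97 mm/hr

Column moisture flux per unit crosswind length is F = V × PW.
Inflow: F_in = 17.9 × 12.1 = 216.59 mm·m/s
Outflow: F_out = 17.9 × 5.5 = 98.45 mm·m/s
Steady-state rate R = (F_in − F_out)/L = (216.59 − 98.45) / 143000 m = 8.262e-04 mm/s.
R = 8.262e-04 × 3600 = 2.97 mm/hr.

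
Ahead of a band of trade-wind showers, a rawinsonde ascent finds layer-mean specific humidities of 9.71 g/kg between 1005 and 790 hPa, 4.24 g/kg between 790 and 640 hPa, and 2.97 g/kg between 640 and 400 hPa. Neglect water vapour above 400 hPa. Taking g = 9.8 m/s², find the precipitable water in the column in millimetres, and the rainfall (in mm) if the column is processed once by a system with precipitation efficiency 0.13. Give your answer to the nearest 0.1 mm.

Precipitable water is the column-integrated vapour mass per unit area: PW = (1/g) Σ q̄ Δp, with q in kg/kg and Δp in Pa (1 kg/m² of water = 1 mm).
Layer 1005–790 hPa: Δp = 215 hPa = 21500 Pa, q̄ = 0.00971 kg/kg → 0.00971 × 21500 / 9.8 = 21.30 mm
Layer 790–640 hPa: Δp = 150 hPa = 15000 Pa, q̄ = 0.00424 kg/kg → 0.00424 × 15000 / 9.8 = 6.49 mm
Layer 640–400 hPa: Δp = 240 hPa = 24000 Pa, q̄ = 0.00297 kg/kg → 0.00297 × 24000 / 9.8 = 7.27 mm
PW = 21.30 + 6.49 + 7.27 = 35.06 ≈ 35.1 mm.
Rainfall = ε × PW = 0.13 × 35.1 = 4.6 mm.

PW ≈ 35.1 mm; rainfall ≈ 4.6 mm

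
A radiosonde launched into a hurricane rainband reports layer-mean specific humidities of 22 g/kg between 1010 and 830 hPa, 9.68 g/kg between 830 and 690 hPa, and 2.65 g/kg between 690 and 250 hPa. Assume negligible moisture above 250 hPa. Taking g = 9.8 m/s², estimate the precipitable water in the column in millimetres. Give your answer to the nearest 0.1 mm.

Precipitable water is the column-integrated vapour mass per unit area: PW = (1/g) Σ q̄ Δp, with q in kg/kg and Δp in Pa (1 kg/m² of water = 1 mm).
Layer 1010–830 hPa: Δp = 180 hPa = 18000 Pa, q̄ = 0.022 kg/kg → 0.022 × 18000 / 9.8 = 40.41 mm
Layer 830–690 hPa: Δp = 140 hPa = 14000 Pa, q̄ = 0.00968 kg/kg → 0.00968 × 14000 / 9.8 = 13.83 mm
Layer 690–250 hPa: Δp = 440 hPa = 44000 Pa, q̄ = 0.00265 kg/kg → 0.00265 × 44000 / 9.8 = 11.90 mm
PW = 40.41 + 13.83 + 11.90 = 66.14 ≈ 66.1 mm.

PW ≈ 66.1 mm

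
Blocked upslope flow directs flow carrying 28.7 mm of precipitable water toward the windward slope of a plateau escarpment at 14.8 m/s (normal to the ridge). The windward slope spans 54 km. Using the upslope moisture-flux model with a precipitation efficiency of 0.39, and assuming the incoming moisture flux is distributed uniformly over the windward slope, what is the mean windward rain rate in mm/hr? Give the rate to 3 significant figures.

Incoming column moisture flux per unit ridge length: F = V × PW = 14.8 × 28.7 = 424.76 mm·m/s.
Spread over the 54 km slope with efficiency ε = 0.39: R = ε·F/W = 0.39 × 424.76 / 54000 m = 3.068e-03 mm/s.
R = 3.068e-03 × 3600 = 11.0 mm/hr.

R ≈ 11.0 mm/hr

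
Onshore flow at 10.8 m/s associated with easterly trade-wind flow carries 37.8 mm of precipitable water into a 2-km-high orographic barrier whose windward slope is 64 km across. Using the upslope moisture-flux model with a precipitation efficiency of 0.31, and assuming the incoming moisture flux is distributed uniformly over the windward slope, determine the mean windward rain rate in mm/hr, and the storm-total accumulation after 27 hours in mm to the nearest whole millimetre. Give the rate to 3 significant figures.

R ≈ 7.12 mm/hr; total ≈ 192 mm

Incoming column moisture flux per unit ridge length: F = V × PW = 10.8 × 37.8 = 408.24 mm·m/s.
Spread over the 64 km slope with efficiency ε = 0.31: R = ε·F/W = 0.31 × 408.24 / 64000 m = 1.977e-03 mm/s.
R = 1.977e-03 × 3600 = 7.12 mm/hr.
Over 27 h: total = 7.12 × 27 = 192.24 ≈ 192 mm.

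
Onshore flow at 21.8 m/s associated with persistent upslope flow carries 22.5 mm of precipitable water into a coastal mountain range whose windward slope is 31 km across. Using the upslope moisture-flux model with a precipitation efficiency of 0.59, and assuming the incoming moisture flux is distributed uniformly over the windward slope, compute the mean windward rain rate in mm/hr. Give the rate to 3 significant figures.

Incoming column moisture flux per unit ridge length: F = V × PW = 21.8 × 22.5 = 490.5 mm·m/s.
Spread over the 31 km slope with efficiency ε = 0.59: R = ε·F/W = 0.59 × 490.5 / 31000 m = 9.335e-03 mm/s.
R = 9.335e-03 × 3600 = 33.6 mm/hr.

R ≈ 33.6 mm/hr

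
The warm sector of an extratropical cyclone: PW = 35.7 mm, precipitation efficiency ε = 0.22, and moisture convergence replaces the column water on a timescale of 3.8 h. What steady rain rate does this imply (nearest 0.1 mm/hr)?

Each overturning extracts ε × PW = 0.22 × 35.7 = 7.854 mm.
Rate = ε·PW / τ = 7.854 / 3.8 h = 2.1 mm/hr.

R ≈ 2.1 mm/hr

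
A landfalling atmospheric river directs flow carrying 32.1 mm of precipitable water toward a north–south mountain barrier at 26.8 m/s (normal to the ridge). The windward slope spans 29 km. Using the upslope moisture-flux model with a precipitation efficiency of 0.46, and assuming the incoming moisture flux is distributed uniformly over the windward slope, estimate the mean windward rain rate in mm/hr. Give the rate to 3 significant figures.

Incoming column moisture flux per unit ridge length: F = V × PW = 26.8 × 32.1 = 860.28 mm·m/s.
Spread over the 29 km slope with efficiency ε = 0.46: R = ε·F/W = 0.46 × 860.28 / 29000 m = 1.365e-02 mm/s.
R = 1.365e-02 × 3600 = 49.1 mm/hr.

R ≈ 49.1 mm/hr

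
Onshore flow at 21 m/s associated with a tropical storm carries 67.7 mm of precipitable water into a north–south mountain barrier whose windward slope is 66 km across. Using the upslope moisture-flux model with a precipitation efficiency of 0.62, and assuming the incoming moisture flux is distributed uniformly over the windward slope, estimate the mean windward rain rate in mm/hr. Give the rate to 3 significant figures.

R ≈ 48.1 mm/hr

Incoming column moisture flux per unit ridge length: F = V × PW = 21 × 67.7 = 1421.7 mm·m/s.
Spread over the 66 km slope with efficiency ε = 0.62: R = ε·F/W = 0.62 × 1421.7 / 66000 m = 1.336e-02 mm/s.
R = 1.336e-02 × 3600 = 48.1 mm/hr.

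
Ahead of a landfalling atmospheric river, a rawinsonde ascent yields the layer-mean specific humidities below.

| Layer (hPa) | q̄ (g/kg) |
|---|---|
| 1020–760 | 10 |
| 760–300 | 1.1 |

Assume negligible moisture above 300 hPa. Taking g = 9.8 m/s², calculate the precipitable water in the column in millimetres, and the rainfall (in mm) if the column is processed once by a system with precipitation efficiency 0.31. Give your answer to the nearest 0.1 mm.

PW ≈ 31.7 mm; rainfall ≈ 9.8 mm

Precipitable water is the column-integrated vapour mass per unit area: PW = (1/g) Σ q̄ Δp, with q in kg/kg and Δp in Pa (1 kg/m² of water = 1 mm).
Layer 1020–760 hPa: Δp = 260 hPa = 26000 Pa, q̄ = 0.01 kg/kg → 0.01 × 26000 / 9.8 = 26.53 mm
Layer 760–300 hPa: Δp = 460 hPa = 46000 Pa, q̄ = 0.0011 kg/kg → 0.0011 × 46000 / 9.8 = 5.16 mm
PW = 26.53 + 5.16 = 31.69 ≈ 31.7 mm.
Rainfall = ε × PW = 0.31 × 31.7 = 9.8 mm.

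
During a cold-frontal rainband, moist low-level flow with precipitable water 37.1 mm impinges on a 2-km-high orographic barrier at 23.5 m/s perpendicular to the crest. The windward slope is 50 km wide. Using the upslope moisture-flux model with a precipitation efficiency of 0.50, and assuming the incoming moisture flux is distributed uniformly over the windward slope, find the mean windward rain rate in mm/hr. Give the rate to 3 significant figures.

R ≈ 31.4 mm/hr

Incoming column moisture flux per unit ridge length: F = V × PW = 23.5 × 37.1 = 871.85 mm·m/s.
Spread over the 50 km slope with efficiency ε = 0.50: R = ε·F/W = 0.50 × 871.85 / 50000 m = 8.719e-03 mm/s.
R = 8.719e-03 × 3600 = 31.4 mm/hr.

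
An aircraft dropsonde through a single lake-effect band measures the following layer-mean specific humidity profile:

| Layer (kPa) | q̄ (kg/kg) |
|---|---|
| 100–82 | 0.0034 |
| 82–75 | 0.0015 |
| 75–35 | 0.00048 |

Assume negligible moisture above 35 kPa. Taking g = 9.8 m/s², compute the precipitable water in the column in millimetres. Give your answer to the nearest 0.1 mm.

Precipitable water is the column-integrated vapour mass per unit area: PW = (1/g) Σ q̄ Δp, with q in kg/kg and Δp in Pa (1 kg/m² of water = 1 mm).
Layer 100–82 kPa: Δp = 180 hPa = 18000 Pa, q̄ = 0.0034 kg/kg → 0.0034 × 18000 / 9.8 = 6.24 mm
Layer 82–75 kPa: Δp = 70 hPa = 7000 Pa, q̄ = 0.0015 kg/kg → 0.0015 × 7000 / 9.8 = 1.07 mm
Layer 75–35 kPa: Δp = 400 hPa = 40000 Pa, q̄ = 0.00048 kg/kg → 0.00048 × 40000 / 9.8 = 1.96 mm
PW = 6.24 + 1.07 + 1.96 = 9.27 ≈ 9.3 mm.

PW ≈ 9.3 mm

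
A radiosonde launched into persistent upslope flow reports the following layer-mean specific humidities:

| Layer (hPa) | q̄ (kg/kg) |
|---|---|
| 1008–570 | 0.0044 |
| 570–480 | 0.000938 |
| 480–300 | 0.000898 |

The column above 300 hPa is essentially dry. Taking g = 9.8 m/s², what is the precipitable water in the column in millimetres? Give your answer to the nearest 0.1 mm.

PW ≈ 22.2 mm

Precipitable water is the column-integrated vapour mass per unit area: PW = (1/g) Σ q̄ Δp, with q in kg/kg and Δp in Pa (1 kg/m² of water = 1 mm).
Layer 1008–570 hPa: Δp = 438 hPa = 43800 Pa, q̄ = 0.0044 kg/kg → 0.0044 × 43800 / 9.8 = 19.67 mm
Layer 570–480 hPa: Δp = 90 hPa = 9000 Pa, q̄ = 0.000938 kg/kg → 0.000938 × 9000 / 9.8 = 0.86 mm
Layer 480–300 hPa: Δp = 180 hPa = 18000 Pa, q̄ = 0.000898 kg/kg → 0.000898 × 18000 / 9.8 = 1.65 mm
PW = 19.67 + 0.86 + 1.65 = 22.18 ≈ 22.2 mm.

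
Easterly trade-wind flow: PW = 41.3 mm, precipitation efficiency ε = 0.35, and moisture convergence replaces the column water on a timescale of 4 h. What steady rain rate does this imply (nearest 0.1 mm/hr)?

R ≈ 3.6 mm/hr

Each overturning extracts ε × PW = 0.35 × 41.3 = 14.455 mm.
Rate = ε·PW / τ = 14.455 / 4 h = 3.6 mm/hr.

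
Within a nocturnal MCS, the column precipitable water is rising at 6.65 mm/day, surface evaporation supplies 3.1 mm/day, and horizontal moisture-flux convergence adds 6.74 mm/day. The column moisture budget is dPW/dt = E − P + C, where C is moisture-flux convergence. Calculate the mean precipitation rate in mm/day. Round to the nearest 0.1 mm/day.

dPW/dt = +6.65 mm/day.
P = E + C − dPW/dt = 3.1 + (6.74) − (+6.65) = 3.2 mm/day.

P ≈ 3.2 mm/day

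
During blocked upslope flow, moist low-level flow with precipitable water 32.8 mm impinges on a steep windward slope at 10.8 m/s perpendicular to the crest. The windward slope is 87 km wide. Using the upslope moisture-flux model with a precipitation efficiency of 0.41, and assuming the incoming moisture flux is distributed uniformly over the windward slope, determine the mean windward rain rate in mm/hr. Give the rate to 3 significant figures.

R ≈ 6.01 mm/hr

Incoming column moisture flux per unit ridge length: F = V × PW = 10.8 × 32.8 = 354.24 mm·m/s.
Spread over the 87 km slope with efficiency ε = 0.41: R = ε·F/W = 0.41 × 354.24 / 87000 m = 1.669e-03 mm/s.
R = 1.669e-03 × 3600 = 6.01 mm/hr.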